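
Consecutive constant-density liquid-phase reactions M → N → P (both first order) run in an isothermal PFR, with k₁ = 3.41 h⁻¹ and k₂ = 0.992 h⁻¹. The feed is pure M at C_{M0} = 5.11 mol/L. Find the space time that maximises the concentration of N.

0.511 h

For first-order series the maximum of C_N occurs at τ_opt = ln(k₂/k₁)/(k₂−k₁).
= ln(0.992/3.41)/(0.992−3.41) = ln(0.2909)/-2.418 = -1.235/-2.418 = 0.511 h.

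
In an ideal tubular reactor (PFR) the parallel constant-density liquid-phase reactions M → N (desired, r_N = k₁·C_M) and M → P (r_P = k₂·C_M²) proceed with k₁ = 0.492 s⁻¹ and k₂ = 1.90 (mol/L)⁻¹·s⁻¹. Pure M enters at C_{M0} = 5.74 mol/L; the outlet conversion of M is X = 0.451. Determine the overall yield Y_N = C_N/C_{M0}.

C_M = C_{M0}(1−X) = 3.151 mol/L.
Along a PFR/batch, dC_N/dC_M = −r_N/(r_N+r_P) = −k₁/(k₁+k₂·C_M).
Integrating from C_{M0} to C_M: C_N = (0.492/1.90)·ln[(0.492+1.90·5.74)/(0.492+1.90·3.15)] = 0.2589·ln(11.40/6.479) = 0.1463 mol/L.
Y_N = C_N/C_{M0} = 0.1463/5.74 = 0.0255.

0.0255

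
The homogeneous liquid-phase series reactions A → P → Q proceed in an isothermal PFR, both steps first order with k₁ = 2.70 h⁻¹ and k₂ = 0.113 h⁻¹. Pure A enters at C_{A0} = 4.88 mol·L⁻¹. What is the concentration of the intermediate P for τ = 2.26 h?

3.93 mol·L⁻¹

Solving the coupled first-order balances gives C_P(τ) = [k₁/(k₂−k₁)]·C_{A0}·(e^(−k₁τ) − e^(−k₂τ)).
e^(−k₁τ) = e^(−2.70×2.26) = e^(−6.102) = 0.002238; e^(−k₂τ) = e^(−0.2554) = 0.7746.
C_P = 2.70×4.88/(0.113−2.70) × (0.002238−0.7746) = (-5.093)×(-0.7724) = 3.934 mol·L⁻¹.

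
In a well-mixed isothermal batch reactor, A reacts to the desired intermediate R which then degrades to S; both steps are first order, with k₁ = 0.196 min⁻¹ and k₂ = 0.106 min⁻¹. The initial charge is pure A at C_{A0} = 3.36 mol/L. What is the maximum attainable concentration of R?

At the optimum, C_{R,max}/C_{A0} = (k₁/k₂)^[k₂/(k₂−k₁)].
= (0.196/0.106)^(0.106/(0.106−0.196)) = (1.849)^(-1.178) = 0.4848.
C_{R,max} = 0.4848×3.36 = 1.63 mol/L.

1.63 mol/L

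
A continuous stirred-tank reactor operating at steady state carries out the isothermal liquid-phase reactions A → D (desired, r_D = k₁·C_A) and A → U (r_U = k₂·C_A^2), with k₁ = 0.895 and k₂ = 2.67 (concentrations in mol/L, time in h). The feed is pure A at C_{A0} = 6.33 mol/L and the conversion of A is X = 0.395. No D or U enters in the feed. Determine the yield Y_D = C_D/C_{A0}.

0.0318

Exit C_A = C_{A0}(1−X) = 6.33×0.605 = 3.830 mol/L.
A CSTR operates uniformly at the exit composition, giving r_D = 3.428 and r_U = 39.16 (each k·C_A^n at C_A = 3.830).
Fraction of consumed A going to D: r_D/(r_D+r_U) = 0.08048.
C_D = 0.08048·C_{A0}·X = 0.08048×6.33×0.395 = 0.201 mol/L; Y_D = C_D/C_{A0} = 0.0318.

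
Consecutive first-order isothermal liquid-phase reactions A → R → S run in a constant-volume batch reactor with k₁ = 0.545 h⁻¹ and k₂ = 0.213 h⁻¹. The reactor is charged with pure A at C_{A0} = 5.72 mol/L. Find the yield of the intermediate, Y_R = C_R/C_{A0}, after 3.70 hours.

0.528

Solving the coupled first-order balances gives C_R(t) = [k₁/(k₂−k₁)]·C_{A0}·(e^(−k₁t) − e^(−k₂t)).
e^(−k₁t) = e^(−0.545×3.70) = e^(−2.017) = 0.1331; e^(−k₂t) = e^(−0.7881) = 0.4547.
C_R = 0.545×5.72/(0.213−0.545) × (0.1331−0.4547) = (-9.390)×(-0.3216) = 3.020 mol/L.
Y_R = C_R/C_{A0} = 3.020/5.72 = 0.528.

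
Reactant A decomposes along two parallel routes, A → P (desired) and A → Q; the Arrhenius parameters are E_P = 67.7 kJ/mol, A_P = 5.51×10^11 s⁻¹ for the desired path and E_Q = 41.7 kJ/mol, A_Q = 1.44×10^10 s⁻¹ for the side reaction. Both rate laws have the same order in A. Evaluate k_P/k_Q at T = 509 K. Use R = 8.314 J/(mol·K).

0.0821

With equal orders, S_{P/Q} = k_P/k_Q = (A_P/A_Q)·exp[(E_Q−E_P)/(RT)].
(E_Q−E_P)/(RT) = (41.7−67.7)×10³/(8.314×509) = -26000/4232 = -6.144.
k_P/k_Q = (5.51×10^11/1.44×10^10)·exp(-6.144) = 38.26 × 0.002146 = 0.0821.
Since E_P > E_Q, raising the temperature improves selectivity toward P.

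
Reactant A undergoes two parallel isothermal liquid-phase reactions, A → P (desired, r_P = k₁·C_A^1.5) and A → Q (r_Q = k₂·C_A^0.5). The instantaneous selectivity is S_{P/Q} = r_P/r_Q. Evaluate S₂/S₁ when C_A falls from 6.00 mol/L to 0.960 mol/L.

0.160

S_{P/Q} = (k₁/k₂)·C_A, so S₂/S₁ = (C_{A,2}/C_{A,1}).
= 0.960/6.00 = 0.160.
Selectivity toward P falls as C_A falls — high-concentration operation is favoured.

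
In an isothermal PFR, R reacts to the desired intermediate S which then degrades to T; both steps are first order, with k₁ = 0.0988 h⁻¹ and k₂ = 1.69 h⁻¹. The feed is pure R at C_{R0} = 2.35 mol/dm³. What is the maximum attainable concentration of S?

0.115 mol/dm³

Evaluating C_S at τ_opt = ln(k₂/k₁)/(k₂−k₁) gives C_{S,max}/C_{R0} = (k₁/k₂)^[k₂/(k₂−k₁)].
= (0.0988/1.69)^(1.69/(1.69−0.0988)) = (0.05846)^(1.062) = 0.04901.
C_{S,max} = 0.04901×2.35 = 0.115 mol/dm³.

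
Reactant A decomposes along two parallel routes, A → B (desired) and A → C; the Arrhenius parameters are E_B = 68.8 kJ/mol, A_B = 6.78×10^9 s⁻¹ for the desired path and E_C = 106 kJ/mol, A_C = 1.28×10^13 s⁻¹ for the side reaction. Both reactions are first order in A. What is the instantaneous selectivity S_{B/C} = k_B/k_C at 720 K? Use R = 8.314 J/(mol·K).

0.265

Since both paths have the same order in A, the concentration cancels and S_{B/C} = k_B/k_C = (A_B/A_C)·exp[(E_C−E_B)/(RT)].
(E_C−E_B)/(RT) = (106−68.8)×10³/(8.314×720) = 37200/5986 = 6.214.
k_B/k_C = (6.78×10^9/1.28×10^13)·exp(6.214) = 5.297×10^-4 × 499.9 = 0.265.
Since E_B < E_C, lowering the temperature improves selectivity toward B.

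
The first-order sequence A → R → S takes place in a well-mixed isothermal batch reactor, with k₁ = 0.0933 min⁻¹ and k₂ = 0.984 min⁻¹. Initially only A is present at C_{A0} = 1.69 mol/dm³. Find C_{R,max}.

0.125 mol/dm³

Evaluating C_R at t_opt = ln(k₂/k₁)/(k₂−k₁) gives C_{R,max}/C_{A0} = (k₁/k₂)^[k₂/(k₂−k₁)].
= (0.0933/0.984)^(0.984/(0.984−0.0933)) = (0.09482)^(1.105) = 0.07408.
C_{R,max} = 0.07408×1.69 = 0.125 mol/dm³.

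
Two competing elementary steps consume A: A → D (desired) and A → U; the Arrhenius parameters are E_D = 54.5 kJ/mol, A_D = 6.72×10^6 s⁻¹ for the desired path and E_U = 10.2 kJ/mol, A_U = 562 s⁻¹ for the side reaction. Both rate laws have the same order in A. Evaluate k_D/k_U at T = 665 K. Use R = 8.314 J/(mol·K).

With equal orders, S_{D/U} = k_D/k_U = (A_D/A_U)·exp[(E_U−E_D)/(RT)].
(E_U−E_D)/(RT) = (10.2−54.5)×10³/(8.314×665) = -44300/5529 = -8.013.
k_D/k_U = (6.72×10^6/562)·exp(-8.013) = 11957 × 3.313×10^-4 = 3.96.
Since E_D > E_U, raising the temperature improves selectivity toward D.

3.96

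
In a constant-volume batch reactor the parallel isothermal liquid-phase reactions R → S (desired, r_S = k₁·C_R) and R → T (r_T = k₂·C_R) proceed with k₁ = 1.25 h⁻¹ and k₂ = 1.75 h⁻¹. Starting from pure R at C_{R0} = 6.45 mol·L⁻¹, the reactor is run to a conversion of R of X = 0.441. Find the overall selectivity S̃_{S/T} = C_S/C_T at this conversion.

C_R = C_{R0}(1−X) = 3.606 mol·L⁻¹.
Both paths are first order in R, so the instantaneous fraction to S is constant: dC_S/d(−C_R) = k₁/(k₁+k₂) = 0.4167.
C_S = 0.4167·(C_{R0}−C_R) = 0.4167×2.844 = 1.19 mol·L⁻¹.
C_T = (C_{R0}−C_R)−C_S = 1.659 mol·L⁻¹; S̃_{S/T} = 1.185/1.659 = 0.714.

0.714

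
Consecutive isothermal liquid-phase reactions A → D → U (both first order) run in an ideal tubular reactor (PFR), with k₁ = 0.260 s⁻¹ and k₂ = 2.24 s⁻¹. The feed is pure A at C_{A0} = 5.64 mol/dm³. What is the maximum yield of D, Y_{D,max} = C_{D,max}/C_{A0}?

Evaluating C_D at τ_opt = ln(k₂/k₁)/(k₂−k₁) gives C_{D,max}/C_{A0} = (k₁/k₂)^[k₂/(k₂−k₁)].
= (0.260/2.24)^(2.24/(2.24−0.260)) = (0.1161)^(1.131) = 0.08748.

0.0875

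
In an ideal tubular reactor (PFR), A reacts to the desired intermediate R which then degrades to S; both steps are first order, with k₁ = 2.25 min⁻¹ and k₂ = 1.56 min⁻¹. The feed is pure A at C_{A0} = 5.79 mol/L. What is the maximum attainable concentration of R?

2.53 mol/L

Evaluating C_R at τ_opt = ln(k₂/k₁)/(k₂−k₁) gives C_{R,max}/C_{A0} = (k₁/k₂)^[k₂/(k₂−k₁)].
= (2.25/1.56)^(1.56/(1.56−2.25)) = (1.442)^(-2.261) = 0.4369.
C_{R,max} = 0.4369×5.79 = 2.53 mol/L.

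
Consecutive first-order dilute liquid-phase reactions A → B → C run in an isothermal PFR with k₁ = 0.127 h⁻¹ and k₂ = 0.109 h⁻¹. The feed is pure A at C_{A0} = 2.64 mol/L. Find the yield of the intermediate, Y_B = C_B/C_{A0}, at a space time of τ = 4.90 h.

0.349

For first-order series with pure A initially, C_B(τ) = k₁C_{A0}/(k₂−k₁)·(e^(−k₁τ) − e^(−k₂τ)).
e^(−k₁τ) = e^(−0.127×4.90) = e^(−0.6223) = 0.5367; e^(−k₂τ) = e^(−0.5341) = 0.5862.
C_B = 0.127×2.64/(0.109−0.127) × (0.5367−0.5862) = (-18.63)×(-0.04949) = 0.9218 mol/L.
Y_B = C_B/C_{A0} = 0.9218/2.64 = 0.349.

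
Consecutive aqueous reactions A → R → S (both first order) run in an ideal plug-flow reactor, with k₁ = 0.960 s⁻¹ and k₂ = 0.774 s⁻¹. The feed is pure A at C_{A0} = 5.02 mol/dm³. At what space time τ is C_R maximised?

For first-order series the maximum of C_R occurs at τ_opt = ln(k₂/k₁)/(k₂−k₁).
= ln(0.774/0.960)/(0.774−0.960) = ln(0.8063)/-0.1860 = -0.2154/-0.1860 = 1.16 s.

1.16 s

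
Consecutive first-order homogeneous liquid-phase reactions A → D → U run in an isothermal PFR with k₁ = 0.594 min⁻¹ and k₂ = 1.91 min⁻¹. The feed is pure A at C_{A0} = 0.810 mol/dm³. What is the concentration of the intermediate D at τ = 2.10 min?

0.0984 mol/dm³

Solving the coupled first-order balances gives C_D(τ) = [k₁/(k₂−k₁)]·C_{A0}·(e^(−k₁τ) − e^(−k₂τ)).
e^(−k₁τ) = e^(−0.594×2.10) = e^(−1.247) = 0.2873; e^(−k₂τ) = e^(−4.011) = 0.01812.
C_D = 0.594×0.810/(1.91−0.594) × (0.2873−0.01812) = 0.3656×0.2691 = 0.09840 mol/dm³.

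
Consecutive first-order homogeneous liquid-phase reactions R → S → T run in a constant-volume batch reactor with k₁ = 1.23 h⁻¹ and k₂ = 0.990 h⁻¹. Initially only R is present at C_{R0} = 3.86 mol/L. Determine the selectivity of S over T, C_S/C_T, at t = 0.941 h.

The intermediate concentration in a first-order A→B→C sequence is C_S = k₁C_{R0}(e^(−k₁t) − e^(−k₂t))/(k₂−k₁).
e^(−k₁t) = e^(−1.23×0.941) = e^(−1.157) = 0.3143; e^(−k₂t) = e^(−0.9316) = 0.3939.
C_S = 1.23×3.86/(0.990−1.23) × (0.3143−0.3939) = (-19.78)×(-0.07963) = 1.575 mol/L.
C_R = C_{R0}e^(−k₁t) = 1.213 mol/L, so C_T = C_{R0}−C_R−C_S = 1.071 mol/L; C_S/C_T = 1.47.

1.47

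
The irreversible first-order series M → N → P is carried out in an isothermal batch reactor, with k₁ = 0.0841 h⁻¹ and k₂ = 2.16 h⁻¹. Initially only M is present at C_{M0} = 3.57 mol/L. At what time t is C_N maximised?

Setting dC_N/dt = 0 gives t_opt = ln(k₂/k₁)/(k₂−k₁).
= ln(2.16/0.0841)/(2.16−0.0841) = ln(25.68)/2.076 = 3.246/2.076 = 1.56 h.

1.56 h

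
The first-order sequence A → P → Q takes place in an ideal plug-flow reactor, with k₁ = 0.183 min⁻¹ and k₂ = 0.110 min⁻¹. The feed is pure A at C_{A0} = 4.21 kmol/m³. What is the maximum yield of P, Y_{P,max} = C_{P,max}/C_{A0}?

Evaluating C_P at τ_opt = ln(k₂/k₁)/(k₂−k₁) gives C_{P,max}/C_{A0} = (k₁/k₂)^[k₂/(k₂−k₁)].
= (0.183/0.110)^(0.110/(0.110−0.183)) = (1.664)^(-1.507) = 0.4644.

0.464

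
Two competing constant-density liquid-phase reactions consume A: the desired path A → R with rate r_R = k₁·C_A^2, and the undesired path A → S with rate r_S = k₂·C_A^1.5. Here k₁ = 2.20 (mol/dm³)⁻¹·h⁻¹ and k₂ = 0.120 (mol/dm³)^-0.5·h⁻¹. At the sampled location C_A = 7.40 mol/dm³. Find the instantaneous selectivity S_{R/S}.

49.9

S_{R/S} = r_R/r_S = (k₁·C_A^2)/(k₂·C_A^1.5) = (k₁/k₂)·C_A^0.5.
= (2.20×7.400^2) / (0.120×7.400^1.5) = 120.5/2.416 = 49.9.
Since the desired path is higher order in A, keeping C_A high (PFR or concentrated feed) favours R.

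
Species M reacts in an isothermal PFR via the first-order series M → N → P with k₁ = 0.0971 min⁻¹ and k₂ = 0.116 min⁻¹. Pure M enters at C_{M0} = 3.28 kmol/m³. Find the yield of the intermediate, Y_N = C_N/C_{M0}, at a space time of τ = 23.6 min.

Solving the coupled first-order balances gives C_N(τ) = [k₁/(k₂−k₁)]·C_{M0}·(e^(−k₁τ) − e^(−k₂τ)).
e^(−k₁τ) = e^(−0.0971×23.6) = e^(−2.292) = 0.1011; e^(−k₂τ) = e^(−2.738) = 0.06473.
C_N = 0.0971×3.28/(0.116−0.0971) × (0.1011−0.06473) = 16.85×0.03638 = 0.6131 kmol/m³.
Y_N = C_N/C_{M0} = 0.6131/3.28 = 0.187.

0.187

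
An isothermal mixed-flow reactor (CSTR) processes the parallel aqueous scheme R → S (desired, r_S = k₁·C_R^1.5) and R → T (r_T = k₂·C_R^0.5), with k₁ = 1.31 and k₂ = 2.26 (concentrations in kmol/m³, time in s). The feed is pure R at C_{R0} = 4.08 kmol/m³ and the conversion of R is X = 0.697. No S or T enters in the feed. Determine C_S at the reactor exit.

Exit C_R = C_{R0}(1−X) = 4.08×0.303 = 1.236 kmol/m³.
In a CSTR the entire volume is at exit conditions, so r_S = 1.31×1.236^1.5 = 1.801 and r_T = 2.26×1.236^0.5 = 2.513.
Fraction of consumed R going to S: r_S/(r_S+r_T) = 0.4174.
C_S = 0.4174·C_{R0}·X = 0.4174×4.08×0.697 = 1.19 kmol/m³.

1.19 kmol/m³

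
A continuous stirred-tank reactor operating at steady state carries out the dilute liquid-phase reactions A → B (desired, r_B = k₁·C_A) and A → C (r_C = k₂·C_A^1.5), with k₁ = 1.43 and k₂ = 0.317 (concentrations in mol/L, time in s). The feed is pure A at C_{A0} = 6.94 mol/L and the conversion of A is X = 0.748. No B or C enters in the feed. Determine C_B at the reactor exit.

4.01 mol/L

Exit C_A = C_{A0}(1−X) = 6.94×0.252 = 1.749 mol/L.
Rates in a CSTR are evaluated at the outlet concentration: r_B = 1.43×1.749 = 2.501, r_C = 0.317×1.749^1.5 = 0.7332.
Fraction of consumed A going to B: r_B/(r_B+r_C) = 0.7733.
C_B = 0.7733·C_{A0}·X = 0.7733×6.94×0.748 = 4.01 mol/L.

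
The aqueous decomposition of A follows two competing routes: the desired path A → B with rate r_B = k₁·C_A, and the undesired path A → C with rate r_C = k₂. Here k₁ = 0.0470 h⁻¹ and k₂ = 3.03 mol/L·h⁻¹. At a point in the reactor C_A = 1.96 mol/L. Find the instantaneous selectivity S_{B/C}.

0.0304

S_{B/C} = r_B/r_C = (k₁·C_A)/(k₂) = (k₁/k₂)·C_A.
= (0.0470×1.960) / (3.03) = 0.09212/3.030 = 0.0304.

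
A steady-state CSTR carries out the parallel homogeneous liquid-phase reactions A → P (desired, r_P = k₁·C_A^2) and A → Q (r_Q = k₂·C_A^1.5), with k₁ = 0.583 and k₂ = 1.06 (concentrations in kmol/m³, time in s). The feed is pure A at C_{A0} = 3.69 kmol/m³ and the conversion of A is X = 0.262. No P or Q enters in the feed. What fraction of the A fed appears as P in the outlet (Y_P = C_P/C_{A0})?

0.125

Exit C_A = C_{A0}(1−X) = 3.69×0.738 = 2.723 kmol/m³.
In a CSTR the entire volume is at exit conditions, so r_P = 0.583×2.723^2 = 4.323 and r_Q = 1.06×2.723^1.5 = 4.764.
Fraction of consumed A going to P: r_P/(r_P+r_Q) = 0.4758.
C_P = 0.4758·C_{A0}·X = 0.4758×3.69×0.262 = 0.460 kmol/m³; Y_P = C_P/C_{A0} = 0.125.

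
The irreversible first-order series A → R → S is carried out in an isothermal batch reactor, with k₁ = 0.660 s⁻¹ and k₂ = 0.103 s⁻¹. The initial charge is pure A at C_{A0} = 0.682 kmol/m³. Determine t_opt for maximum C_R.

For first-order series the maximum of C_R occurs at t_opt = ln(k₂/k₁)/(k₂−k₁).
= ln(0.103/0.660)/(0.103−0.660) = ln(0.1561)/-0.5570 = -1.858/-0.5570 = 3.33 s.

3.33 s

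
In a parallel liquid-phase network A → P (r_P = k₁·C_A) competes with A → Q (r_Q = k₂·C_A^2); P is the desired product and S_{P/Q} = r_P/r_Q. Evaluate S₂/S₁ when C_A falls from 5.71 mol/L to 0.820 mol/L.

6.96

S_{P/Q} = (k₁/k₂)·C_A⁻¹, so S₂/S₁ = (C_{A,2}/C_{A,1})⁻¹.
= 5.71/0.820 = 6.96.
Selectivity toward P rises as C_A falls — low-concentration operation is favoured.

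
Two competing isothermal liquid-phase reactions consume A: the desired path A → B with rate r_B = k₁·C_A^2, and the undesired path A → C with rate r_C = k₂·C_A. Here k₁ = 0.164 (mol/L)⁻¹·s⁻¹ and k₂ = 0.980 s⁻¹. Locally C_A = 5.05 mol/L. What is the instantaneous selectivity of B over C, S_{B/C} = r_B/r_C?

S_{B/C} = r_B/r_C = (k₁·C_A^2)/(k₂·C_A) = (k₁/k₂)·C_A.
= (0.164×5.050^2) / (0.980×5.050) = 4.182/4.949 = 0.845.
Since the desired path is higher order in A, keeping C_A high (PFR or concentrated feed) favours B.

0.845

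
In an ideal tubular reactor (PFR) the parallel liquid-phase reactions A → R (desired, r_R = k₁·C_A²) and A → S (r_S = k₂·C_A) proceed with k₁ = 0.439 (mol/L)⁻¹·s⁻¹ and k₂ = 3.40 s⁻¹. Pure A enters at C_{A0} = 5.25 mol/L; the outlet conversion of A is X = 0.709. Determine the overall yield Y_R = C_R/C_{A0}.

0.211

C_A = C_{A0}(1−X) = 1.528 mol/L.
Along a PFR/batch, dC_S/dC_A = −r_S/(r_R+r_S) = −k₂/(k₂+k₁·C_A).
Integrating from C_{A0} to C_A: C_S = (3.40/0.439)·ln[(3.40+0.439·5.25)/(3.40+0.439·1.53)] = 7.745·ln(5.705/4.071) = 2.614 mol/L.
Then C_R = (C_{A0}−C_A) − C_S = 3.722 − 2.614 = 1.108 mol/L.
Y_R = C_R/C_{A0} = 1.108/5.25 = 0.211.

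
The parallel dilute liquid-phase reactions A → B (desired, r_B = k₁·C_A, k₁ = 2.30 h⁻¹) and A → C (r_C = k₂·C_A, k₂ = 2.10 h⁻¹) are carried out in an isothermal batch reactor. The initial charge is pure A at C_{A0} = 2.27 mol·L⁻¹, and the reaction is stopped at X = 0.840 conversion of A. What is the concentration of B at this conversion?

C_A = C_{A0}(1−X) = 0.3632 mol·L⁻¹.
Both paths are first order in A, so the instantaneous fraction to B is constant: dC_B/d(−C_A) = k₁/(k₁+k₂) = 0.5227.
C_B = 0.5227·(C_{A0}−C_A) = 0.5227×1.907 = 0.997 mol·L⁻¹.

0.997 mol·L⁻¹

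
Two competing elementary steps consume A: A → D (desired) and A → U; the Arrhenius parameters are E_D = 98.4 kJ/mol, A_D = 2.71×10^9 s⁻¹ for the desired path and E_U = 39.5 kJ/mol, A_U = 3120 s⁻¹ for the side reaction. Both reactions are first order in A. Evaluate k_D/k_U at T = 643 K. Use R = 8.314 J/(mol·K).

14.3

Since both paths have the same order in A, the concentration cancels and S_{D/U} = k_D/k_U = (A_D/A_U)·exp[(E_U−E_D)/(RT)].
(E_U−E_D)/(RT) = (39.5−98.4)×10³/(8.314×643) = -58900/5346 = -11.02.
k_D/k_U = (2.71×10^9/3120)·exp(-11.02) = 8.686×10^5 × 1.641×10^-5 = 14.3.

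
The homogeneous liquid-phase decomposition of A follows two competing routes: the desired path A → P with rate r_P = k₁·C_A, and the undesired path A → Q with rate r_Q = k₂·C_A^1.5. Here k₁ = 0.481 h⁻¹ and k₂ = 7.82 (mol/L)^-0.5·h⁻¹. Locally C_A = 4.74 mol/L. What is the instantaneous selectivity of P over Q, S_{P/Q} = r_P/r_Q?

S_{P/Q} = r_P/r_Q = (k₁·C_A)/(k₂·C_A^1.5) = (k₁/k₂)·C_A^-0.5.
= (0.481×4.740) / (7.82×4.740^1.5) = 2.280/80.70 = 0.0283.

0.0283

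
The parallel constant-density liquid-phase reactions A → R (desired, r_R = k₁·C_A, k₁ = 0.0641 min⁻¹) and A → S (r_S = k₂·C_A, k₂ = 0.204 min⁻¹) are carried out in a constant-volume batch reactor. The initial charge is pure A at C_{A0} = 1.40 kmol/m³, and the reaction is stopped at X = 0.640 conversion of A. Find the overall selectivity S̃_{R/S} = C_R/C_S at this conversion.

C_A = C_{A0}(1−X) = 0.5040 kmol/m³.
Both paths are first order in A, so the instantaneous fraction to R is constant: dC_R/d(−C_A) = k₁/(k₁+k₂) = 0.2391.
C_R = 0.2391·(C_{A0}−C_A) = 0.2391×0.8960 = 0.214 kmol/m³.
C_S = (C_{A0}−C_A)−C_R = 0.6818 kmol/m³; S̃_{R/S} = 0.2142/0.6818 = 0.314.

0.314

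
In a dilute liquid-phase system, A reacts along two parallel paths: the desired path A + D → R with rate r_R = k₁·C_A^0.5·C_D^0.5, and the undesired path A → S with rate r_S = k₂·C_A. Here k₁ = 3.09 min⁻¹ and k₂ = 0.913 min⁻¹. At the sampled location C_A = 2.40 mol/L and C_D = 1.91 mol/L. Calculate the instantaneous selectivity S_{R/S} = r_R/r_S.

S_{R/S} = r_R/r_S = (k₁·C_A^0.5·C_D^0.5)/(k₂·C_A) = (k₁/k₂)·C_A^-0.5·C_D^0.5.
= (3.09×2.400^0.5×1.910^0.5) / (0.913×2.400) = 6.616/2.191 = 3.02.
The undesired path is higher order in A, so low C_A (CSTR or dilute feed) favours R.

3.02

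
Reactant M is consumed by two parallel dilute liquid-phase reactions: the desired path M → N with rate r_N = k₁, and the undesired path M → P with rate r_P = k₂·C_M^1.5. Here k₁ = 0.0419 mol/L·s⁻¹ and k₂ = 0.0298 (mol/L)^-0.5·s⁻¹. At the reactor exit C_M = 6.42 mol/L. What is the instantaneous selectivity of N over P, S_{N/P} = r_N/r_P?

0.0864

S_{N/P} = r_N/r_P = (k₁)/(k₂·C_M^1.5) = (k₁/k₂)·C_M^-1.5.
= (0.0419) / (0.0298×6.420^1.5) = 0.04190/0.4848 = 0.0864.
The undesired path is higher order in M, so low C_M (CSTR or dilute feed) favours N.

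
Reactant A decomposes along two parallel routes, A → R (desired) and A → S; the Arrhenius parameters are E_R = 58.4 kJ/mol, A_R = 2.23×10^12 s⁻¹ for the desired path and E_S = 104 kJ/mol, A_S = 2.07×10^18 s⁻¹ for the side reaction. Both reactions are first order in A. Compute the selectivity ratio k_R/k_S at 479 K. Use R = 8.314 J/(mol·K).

k_R/k_S = (A_R/A_S)·exp[−(E_R−E_S)/(RT)] = (A_R/A_S)·exp[(E_S−E_R)/(RT)].
(E_S−E_R)/(RT) = (104−58.4)×10³/(8.314×479) = 45600/3982 = 11.45.
k_R/k_S = (2.23×10^12/2.07×10^18)·exp(11.45) = 1.077×10^-6 × 93936 = 0.101.
Since E_R < E_S, lowering the temperature improves selectivity toward R.

0.101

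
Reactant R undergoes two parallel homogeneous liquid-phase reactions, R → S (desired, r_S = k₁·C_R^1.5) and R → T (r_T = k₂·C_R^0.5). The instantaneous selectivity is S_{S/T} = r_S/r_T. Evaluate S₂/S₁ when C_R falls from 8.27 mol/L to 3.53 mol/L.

0.427

S_{S/T} = (k₁/k₂)·C_R, so S₂/S₁ = (C_{R,2}/C_{R,1}).
= 3.53/8.27 = 0.427.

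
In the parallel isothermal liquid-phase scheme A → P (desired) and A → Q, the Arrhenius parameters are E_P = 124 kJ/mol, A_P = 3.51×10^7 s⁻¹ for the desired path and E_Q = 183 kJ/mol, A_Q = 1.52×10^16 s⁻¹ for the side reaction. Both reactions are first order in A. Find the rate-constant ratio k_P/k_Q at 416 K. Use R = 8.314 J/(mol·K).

0.0592

With equal orders, S_{P/Q} = k_P/k_Q = (A_P/A_Q)·exp[(E_Q−E_P)/(RT)].
(E_Q−E_P)/(RT) = (183−124)×10³/(8.314×416) = 59000/3459 = 17.06.
k_P/k_Q = (3.51×10^7/1.52×10^16)·exp(17.06) = 2.309×10^-9 × 2.562×10^7 = 0.0592.
Since E_P < E_Q, lowering the temperature improves selectivity toward P.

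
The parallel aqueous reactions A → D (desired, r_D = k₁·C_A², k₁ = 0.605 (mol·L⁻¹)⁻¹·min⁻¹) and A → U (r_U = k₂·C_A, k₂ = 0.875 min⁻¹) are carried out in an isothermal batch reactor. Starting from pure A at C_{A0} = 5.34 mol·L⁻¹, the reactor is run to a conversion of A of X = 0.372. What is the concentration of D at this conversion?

1.49 mol·L⁻¹

C_A = C_{A0}(1−X) = 3.354 mol·L⁻¹.
Along a PFR/batch, dC_U/dC_A = −r_U/(r_D+r_U) = −k₂/(k₂+k₁·C_A).
Integrating from C_{A0} to C_A: C_U = (0.875/0.605)·ln[(0.875+0.605·5.34)/(0.875+0.605·3.35)] = 1.446·ln(4.106/2.904) = 0.5009 mol·L⁻¹.
Then C_D = (C_{A0}−C_A) − C_U = 1.986 − 0.5009 = 1.486 mol·L⁻¹.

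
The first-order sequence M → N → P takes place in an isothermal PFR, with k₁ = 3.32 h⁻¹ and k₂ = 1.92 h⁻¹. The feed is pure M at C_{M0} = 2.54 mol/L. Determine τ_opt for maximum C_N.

The intermediate peaks when r₁ = r₂, i.e. k₁e^(−k₁τ) = k₂e^(−k₂τ), giving τ_opt = ln(k₂/k₁)/(k₂−k₁).
= ln(1.92/3.32)/(1.92−3.32) = ln(0.5783)/-1.400 = -0.5476/-1.400 = 0.391 h.

0.391 h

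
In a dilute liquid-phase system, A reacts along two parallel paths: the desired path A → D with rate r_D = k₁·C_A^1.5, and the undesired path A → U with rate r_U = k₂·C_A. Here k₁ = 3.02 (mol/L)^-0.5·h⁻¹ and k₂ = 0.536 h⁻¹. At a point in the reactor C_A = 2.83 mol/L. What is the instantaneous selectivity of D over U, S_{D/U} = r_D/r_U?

S_{D/U} = r_D/r_U = (k₁·C_A^1.5)/(k₂·C_A) = (k₁/k₂)·C_A^0.5.
= (3.02×2.830^1.5) / (0.536×2.830) = 14.38/1.517 = 9.48.
Since the desired path is higher order in A, keeping C_A high (PFR or concentrated feed) favours D.

9.48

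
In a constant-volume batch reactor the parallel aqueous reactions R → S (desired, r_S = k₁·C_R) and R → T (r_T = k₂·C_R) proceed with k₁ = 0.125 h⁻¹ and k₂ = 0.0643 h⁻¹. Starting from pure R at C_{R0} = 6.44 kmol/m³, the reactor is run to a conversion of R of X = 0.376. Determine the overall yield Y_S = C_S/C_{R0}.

C_R = C_{R0}(1−X) = 4.019 kmol/m³.
Both paths are first order in R, so the instantaneous fraction to S is constant: dC_S/d(−C_R) = k₁/(k₁+k₂) = 0.6603.
C_S = 0.6603·(C_{R0}−C_R) = 0.6603×2.421 = 1.60 kmol/m³.
Y_S = C_S/C_{R0} = 1.599/6.44 = 0.248.

0.248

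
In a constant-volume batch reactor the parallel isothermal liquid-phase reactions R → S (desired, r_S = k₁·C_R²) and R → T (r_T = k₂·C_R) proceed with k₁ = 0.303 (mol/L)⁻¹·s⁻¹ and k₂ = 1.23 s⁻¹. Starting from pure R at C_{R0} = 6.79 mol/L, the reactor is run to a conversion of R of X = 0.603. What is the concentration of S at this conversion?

2.17 mol/L

C_R = C_{R0}(1−X) = 2.696 mol/L.
Along a PFR/batch, dC_T/dC_R = −r_T/(r_S+r_T) = −k₂/(k₂+k₁·C_R).
Integrating from C_{R0} to C_R: C_T = (1.23/0.303)·ln[(1.23+0.303·6.79)/(1.23+0.303·2.70)] = 4.059·ln(3.287/2.047) = 1.923 mol/L.
Then C_S = (C_{R0}−C_R) − C_T = 4.094 − 1.923 = 2.171 mol/L.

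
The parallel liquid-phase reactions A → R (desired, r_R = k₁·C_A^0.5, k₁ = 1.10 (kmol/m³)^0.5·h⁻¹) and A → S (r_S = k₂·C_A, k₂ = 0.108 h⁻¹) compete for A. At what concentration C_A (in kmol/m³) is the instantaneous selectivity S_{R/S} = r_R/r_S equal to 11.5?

0.784 kmol/m³

S_{R/S} = (k₁/k₂)·C_A^-0.5 ⇒ C_A = (S·k₂/k₁)^(-2).
= (11.5×0.108/1.10)^(-2) = (1.129)^(-2) = 0.784 kmol/m³.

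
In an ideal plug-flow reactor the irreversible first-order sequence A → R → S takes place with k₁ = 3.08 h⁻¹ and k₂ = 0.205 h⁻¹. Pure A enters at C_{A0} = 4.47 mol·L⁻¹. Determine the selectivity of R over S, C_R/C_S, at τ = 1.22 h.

Solving the coupled first-order balances gives C_R(τ) = [k₁/(k₂−k₁)]·C_{A0}·(e^(−k₁τ) − e^(−k₂τ)).
e^(−k₁τ) = e^(−3.08×1.22) = e^(−3.758) = 0.02334; e^(−k₂τ) = e^(−0.2501) = 0.7787.
C_R = 3.08×4.47/(0.205−3.08) × (0.02334−0.7787) = (-4.789)×(-0.7554) = 3.617 mol·L⁻¹.
C_A = C_{A0}e^(−k₁τ) = 0.1043 mol·L⁻¹, so C_S = C_{A0}−C_A−C_R = 0.7483 mol·L⁻¹; C_R/C_S = 4.83.

4.83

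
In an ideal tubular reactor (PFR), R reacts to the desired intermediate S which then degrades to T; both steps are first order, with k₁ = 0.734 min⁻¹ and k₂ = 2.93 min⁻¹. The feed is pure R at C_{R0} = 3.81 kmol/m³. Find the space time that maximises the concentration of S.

For first-order series the maximum of C_S occurs at τ_opt = ln(k₂/k₁)/(k₂−k₁).
= ln(2.93/0.734)/(2.93−0.734) = ln(3.992)/2.196 = 1.384/2.196 = 0.630 min.

0.630 min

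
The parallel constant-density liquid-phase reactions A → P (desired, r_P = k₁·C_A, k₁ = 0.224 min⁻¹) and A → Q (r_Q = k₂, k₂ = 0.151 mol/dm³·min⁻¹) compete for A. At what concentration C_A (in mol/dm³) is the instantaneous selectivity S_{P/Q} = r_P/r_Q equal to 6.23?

S_{P/Q} = (k₁/k₂)·C_A ⇒ C_A = S·k₂/k₁.
= 6.23×0.151/0.224 = 4.20 mol/dm³.

4.20 mol/dm³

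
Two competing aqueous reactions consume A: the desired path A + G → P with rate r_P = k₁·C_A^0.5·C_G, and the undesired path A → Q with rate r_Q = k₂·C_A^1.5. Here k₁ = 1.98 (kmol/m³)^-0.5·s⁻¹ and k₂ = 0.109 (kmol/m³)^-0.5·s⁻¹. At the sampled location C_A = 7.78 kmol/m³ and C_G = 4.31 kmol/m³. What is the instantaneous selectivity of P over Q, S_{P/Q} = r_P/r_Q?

S_{P/Q} = r_P/r_Q = (k₁·C_A^0.5·C_G)/(k₂·C_A^1.5) = (k₁/k₂)·C_A⁻¹·C_G.
= (1.98×7.780^0.5×4.310) / (0.109×7.780^1.5) = 23.80/2.365 = 10.1.

10.1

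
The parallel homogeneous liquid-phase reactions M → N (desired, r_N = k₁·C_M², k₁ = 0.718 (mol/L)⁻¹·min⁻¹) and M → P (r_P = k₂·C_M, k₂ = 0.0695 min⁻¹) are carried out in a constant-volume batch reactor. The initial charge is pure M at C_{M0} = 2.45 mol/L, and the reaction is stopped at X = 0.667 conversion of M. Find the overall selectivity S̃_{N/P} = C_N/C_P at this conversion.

C_M = C_{M0}(1−X) = 0.8158 mol/L.
Along a PFR/batch, dC_P/dC_M = −r_P/(r_N+r_P) = −k₂/(k₂+k₁·C_M).
Integrating from C_{M0} to C_M: C_P = (0.0695/0.718)·ln[(0.0695+0.718·2.45)/(0.0695+0.718·0.816)] = 0.09680·ln(1.829/0.6553) = 0.09934 mol/L.
Then C_N = (C_{M0}−C_M) − C_P = 1.634 − 0.09934 = 1.535 mol/L.
S̃_{N/P} = C_N/C_P = 1.535/0.09934 = 15.5.

15.5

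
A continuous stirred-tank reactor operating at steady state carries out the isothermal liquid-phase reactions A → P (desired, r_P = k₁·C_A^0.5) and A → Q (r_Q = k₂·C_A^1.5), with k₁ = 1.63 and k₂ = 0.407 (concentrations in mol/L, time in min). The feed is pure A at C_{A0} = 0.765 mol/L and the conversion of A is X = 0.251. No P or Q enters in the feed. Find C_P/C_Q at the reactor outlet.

6.99

Exit C_A = C_{A0}(1−X) = 0.765×0.749 = 0.5730 mol/L.
In a CSTR the entire volume is at exit conditions, so r_P = 1.63×0.5730^0.5 = 1.234 and r_Q = 0.407×0.5730^1.5 = 0.1765.
Overall selectivity = C_P/C_Q = r_Pτ/(r_Qτ) = r_P/r_Q = 6.99.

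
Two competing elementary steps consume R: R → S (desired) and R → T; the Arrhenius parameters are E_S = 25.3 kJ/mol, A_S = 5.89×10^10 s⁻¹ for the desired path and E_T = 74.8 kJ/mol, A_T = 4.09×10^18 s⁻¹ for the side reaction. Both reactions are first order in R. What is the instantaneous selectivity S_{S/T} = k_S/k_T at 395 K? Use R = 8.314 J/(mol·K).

0.0506

With equal orders, S_{S/T} = k_S/k_T = (A_S/A_T)·exp[(E_T−E_S)/(RT)].
(E_T−E_S)/(RT) = (74.8−25.3)×10³/(8.314×395) = 49500/3284 = 15.07.
k_S/k_T = (5.89×10^10/4.09×10^18)·exp(15.07) = 1.440×10^-8 × 3.516×10^6 = 0.0506.
Since E_S < E_T, lowering the temperature improves selectivity toward S.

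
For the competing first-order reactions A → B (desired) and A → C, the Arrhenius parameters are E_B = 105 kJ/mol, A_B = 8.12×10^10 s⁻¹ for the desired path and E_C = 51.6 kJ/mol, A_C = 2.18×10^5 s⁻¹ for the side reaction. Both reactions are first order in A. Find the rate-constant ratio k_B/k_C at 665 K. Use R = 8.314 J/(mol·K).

23.8

Since both paths have the same order in A, the concentration cancels and S_{B/C} = k_B/k_C = (A_B/A_C)·exp[(E_C−E_B)/(RT)].
(E_C−E_B)/(RT) = (51.6−105)×10³/(8.314×665) = -53400/5529 = -9.658.
k_B/k_C = (8.12×10^10/2.18×10^5)·exp(-9.658) = 3.725×10^5 × 6.388×10^-5 = 23.8.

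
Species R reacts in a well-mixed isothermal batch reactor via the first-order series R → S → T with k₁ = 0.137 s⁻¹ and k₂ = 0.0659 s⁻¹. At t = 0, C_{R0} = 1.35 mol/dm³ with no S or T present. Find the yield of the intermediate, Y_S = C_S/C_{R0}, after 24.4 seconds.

0.318

For first-order series with pure R initially, C_S(t) = k₁C_{R0}/(k₂−k₁)·(e^(−k₁t) − e^(−k₂t)).
e^(−k₁t) = e^(−0.137×24.4) = e^(−3.343) = 0.03534; e^(−k₂t) = e^(−1.608) = 0.2003.
C_S = 0.137×1.35/(0.0659−0.137) × (0.03534−0.2003) = (-2.601)×(-0.1650) = 0.4291 mol/dm³.
Y_S = C_S/C_{R0} = 0.4291/1.35 = 0.318.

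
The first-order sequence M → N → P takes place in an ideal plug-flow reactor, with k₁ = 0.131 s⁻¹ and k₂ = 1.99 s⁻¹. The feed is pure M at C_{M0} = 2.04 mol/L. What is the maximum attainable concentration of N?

Evaluating C_N at τ_opt = ln(k₂/k₁)/(k₂−k₁) gives C_{N,max}/C_{M0} = (k₁/k₂)^[k₂/(k₂−k₁)].
= (0.131/1.99)^(1.99/(1.99−0.131)) = (0.06583)^(1.070) = 0.05434.
C_{N,max} = 0.05434×2.04 = 0.111 mol/L.

0.111 mol/L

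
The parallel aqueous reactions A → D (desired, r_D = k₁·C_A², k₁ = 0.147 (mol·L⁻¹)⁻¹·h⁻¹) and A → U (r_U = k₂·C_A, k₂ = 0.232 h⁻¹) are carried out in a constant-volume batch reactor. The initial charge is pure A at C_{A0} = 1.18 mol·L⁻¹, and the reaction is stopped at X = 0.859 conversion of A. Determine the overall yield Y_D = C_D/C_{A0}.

C_A = C_{A0}(1−X) = 0.1664 mol·L⁻¹.
Along a PFR/batch, dC_U/dC_A = −r_U/(r_D+r_U) = −k₂/(k₂+k₁·C_A).
Integrating from C_{A0} to C_A: C_U = (0.232/0.147)·ln[(0.232+0.147·1.18)/(0.232+0.147·0.166)] = 1.578·ln(0.4055/0.2565) = 0.7229 mol·L⁻¹.
Then C_D = (C_{A0}−C_A) − C_U = 1.014 − 0.7229 = 0.2907 mol·L⁻¹.
Y_D = C_D/C_{A0} = 0.2907/1.18 = 0.246.

0.246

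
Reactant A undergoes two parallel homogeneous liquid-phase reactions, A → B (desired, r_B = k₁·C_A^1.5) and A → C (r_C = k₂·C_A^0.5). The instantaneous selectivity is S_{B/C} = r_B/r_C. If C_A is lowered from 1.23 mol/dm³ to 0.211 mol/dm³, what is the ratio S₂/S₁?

0.172

S_{B/C} = (k₁/k₂)·C_A, so S₂/S₁ = (C_{A,2}/C_{A,1}).
= 0.211/1.23 = 0.172.
Selectivity toward B falls as C_A falls — high-concentration operation is favoured.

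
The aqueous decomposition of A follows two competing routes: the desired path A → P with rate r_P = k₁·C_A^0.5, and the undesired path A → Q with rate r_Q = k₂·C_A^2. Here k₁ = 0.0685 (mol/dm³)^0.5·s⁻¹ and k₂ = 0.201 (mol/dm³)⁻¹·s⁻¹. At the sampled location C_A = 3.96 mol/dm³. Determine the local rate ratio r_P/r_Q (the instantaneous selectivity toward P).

0.0432

S_{P/Q} = r_P/r_Q = (k₁·C_A^0.5)/(k₂·C_A^2) = (k₁/k₂)·C_A^-1.5.
= (0.0685×3.960^0.5) / (0.201×3.960^2) = 0.1363/3.152 = 0.0432.
The undesired path is higher order in A, so low C_A (CSTR or dilute feed) favours P.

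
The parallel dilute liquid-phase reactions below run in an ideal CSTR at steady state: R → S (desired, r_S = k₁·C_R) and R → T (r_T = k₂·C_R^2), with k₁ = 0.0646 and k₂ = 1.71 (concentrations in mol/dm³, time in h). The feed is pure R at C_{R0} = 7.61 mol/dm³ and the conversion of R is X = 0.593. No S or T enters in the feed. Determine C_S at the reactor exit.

Exit C_R = C_{R0}(1−X) = 7.61×0.407 = 3.097 mol/dm³.
A CSTR operates uniformly at the exit composition, giving r_S = 0.2001 and r_T = 16.40 (each k·C_R^n at C_R = 3.097).
Fraction of consumed R going to S: r_S/(r_S+r_T) = 0.01205.
C_S = 0.01205·C_{R0}·X = 0.01205×7.61×0.593 = 0.0544 mol/dm³.

0.0544 mol/dm³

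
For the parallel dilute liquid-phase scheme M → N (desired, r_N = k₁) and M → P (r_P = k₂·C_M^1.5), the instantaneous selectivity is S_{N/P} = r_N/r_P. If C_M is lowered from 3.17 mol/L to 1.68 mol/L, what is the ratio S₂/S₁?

2.59

S_{N/P} = (k₁/k₂)·C_M^-1.5, so S₂/S₁ = (C_{M,2}/C_{M,1})^-1.5.
= (1.68/3.17)^(-1.5) = (0.5300)^(-1.5) = 2.59.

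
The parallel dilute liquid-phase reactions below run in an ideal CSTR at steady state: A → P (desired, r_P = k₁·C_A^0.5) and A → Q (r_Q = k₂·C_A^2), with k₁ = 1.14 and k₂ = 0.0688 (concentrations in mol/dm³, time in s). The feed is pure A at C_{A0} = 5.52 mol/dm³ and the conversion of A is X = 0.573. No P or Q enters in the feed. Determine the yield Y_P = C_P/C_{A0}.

0.470

Exit C_A = C_{A0}(1−X) = 5.52×0.427 = 2.357 mol/dm³.
Rates in a CSTR are evaluated at the outlet concentration: r_P = 1.14×2.357^0.5 = 1.750, r_Q = 0.0688×2.357^2 = 0.3822.
Fraction of consumed A going to P: r_P/(r_P+r_Q) = 0.8208.
C_P = 0.8208·C_{A0}·X = 0.8208×5.52×0.573 = 2.60 mol/dm³; Y_P = C_P/C_{A0} = 0.470.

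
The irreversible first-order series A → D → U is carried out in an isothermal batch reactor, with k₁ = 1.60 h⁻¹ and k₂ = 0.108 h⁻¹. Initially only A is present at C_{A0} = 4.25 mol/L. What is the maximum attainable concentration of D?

For a first-order series the maximum intermediate yield is C_{D,max}/C_{A0} = (k₁/k₂)^[k₂/(k₂−k₁)].
= (1.60/0.108)^(0.108/(0.108−1.60)) = (14.81)^(-0.07239) = 0.8227.
C_{D,max} = 0.8227×4.25 = 3.50 mol/L.

3.50 mol/L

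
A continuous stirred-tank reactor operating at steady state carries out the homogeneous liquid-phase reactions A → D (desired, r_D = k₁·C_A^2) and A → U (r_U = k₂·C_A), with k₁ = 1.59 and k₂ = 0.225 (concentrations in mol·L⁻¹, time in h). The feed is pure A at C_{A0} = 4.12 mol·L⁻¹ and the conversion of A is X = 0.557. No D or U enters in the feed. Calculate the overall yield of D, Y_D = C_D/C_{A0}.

0.517

Exit C_A = C_{A0}(1−X) = 4.12×0.443 = 1.825 mol·L⁻¹.
A CSTR operates uniformly at the exit composition, giving r_D = 5.297 and r_U = 0.4107 (each k·C_A^n at C_A = 1.825).
Fraction of consumed A going to D: r_D/(r_D+r_U) = 0.9280.
C_D = 0.9280·C_{A0}·X = 0.9280×4.12×0.557 = 2.13 mol·L⁻¹; Y_D = C_D/C_{A0} = 0.517.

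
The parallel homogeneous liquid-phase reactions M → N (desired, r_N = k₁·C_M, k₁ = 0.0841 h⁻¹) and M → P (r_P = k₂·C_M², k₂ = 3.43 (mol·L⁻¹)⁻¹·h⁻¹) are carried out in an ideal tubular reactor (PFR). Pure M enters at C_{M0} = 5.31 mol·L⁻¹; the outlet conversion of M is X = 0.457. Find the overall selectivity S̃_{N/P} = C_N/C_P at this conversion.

0.00617

C_M = C_{M0}(1−X) = 2.883 mol·L⁻¹.
Along a PFR/batch, dC_N/dC_M = −r_N/(r_N+r_P) = −k₁/(k₁+k₂·C_M).
Integrating from C_{M0} to C_M: C_N = (0.0841/3.43)·ln[(0.0841+3.43·5.31)/(0.0841+3.43·2.88)] = 0.02452·ln(18.30/9.974) = 0.01488 mol·L⁻¹.
C_P = (C_{M0}−C_M)−C_N = 2.412 mol·L⁻¹; S̃_{N/P} = 0.01488/2.412 = 0.00617.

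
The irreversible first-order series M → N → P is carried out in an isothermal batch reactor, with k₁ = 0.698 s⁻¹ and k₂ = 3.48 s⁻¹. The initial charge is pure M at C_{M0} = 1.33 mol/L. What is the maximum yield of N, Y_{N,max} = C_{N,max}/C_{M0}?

0.134

For a first-order series the maximum intermediate yield is C_{N,max}/C_{M0} = (k₁/k₂)^[k₂/(k₂−k₁)].
= (0.698/3.48)^(3.48/(3.48−0.698)) = (0.2006)^(1.251) = 0.1340.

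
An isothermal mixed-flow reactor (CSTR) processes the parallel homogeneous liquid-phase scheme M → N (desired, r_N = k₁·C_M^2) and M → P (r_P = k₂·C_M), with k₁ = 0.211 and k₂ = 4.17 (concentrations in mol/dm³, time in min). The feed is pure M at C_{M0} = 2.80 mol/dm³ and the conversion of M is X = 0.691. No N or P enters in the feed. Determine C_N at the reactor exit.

Exit C_M = C_{M0}(1−X) = 2.80×0.309 = 0.8652 mol/dm³.
Rates in a CSTR are evaluated at the outlet concentration: r_N = 0.211×0.8652^2 = 0.1579, r_P = 4.17×0.8652 = 3.608.
Fraction of consumed M going to N: r_N/(r_N+r_P) = 0.04194.
C_N = 0.04194·C_{M0}·X = 0.04194×2.80×0.691 = 0.0812 mol/dm³.

0.0812 mol/dm³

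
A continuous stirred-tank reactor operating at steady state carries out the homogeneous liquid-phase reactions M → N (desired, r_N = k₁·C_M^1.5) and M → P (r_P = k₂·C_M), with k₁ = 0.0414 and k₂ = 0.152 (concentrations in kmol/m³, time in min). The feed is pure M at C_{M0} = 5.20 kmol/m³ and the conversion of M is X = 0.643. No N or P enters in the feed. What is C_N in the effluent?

0.905 kmol/m³

Exit C_M = C_{M0}(1−X) = 5.20×0.357 = 1.856 kmol/m³.
A CSTR operates uniformly at the exit composition, giving r_N = 0.1047 and r_P = 0.2822 (each k·C_M^n at C_M = 1.856).
Fraction of consumed M going to N: r_N/(r_N+r_P) = 0.2707.
C_N = 0.2707·C_{M0}·X = 0.2707×5.20×0.643 = 0.905 kmol/m³.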